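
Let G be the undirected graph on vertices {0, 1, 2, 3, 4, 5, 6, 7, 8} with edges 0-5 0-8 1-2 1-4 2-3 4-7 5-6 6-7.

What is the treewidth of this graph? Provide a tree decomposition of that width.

Every bag has size at most 2, so the width is 2 − 1 = 1 and tw(G) ≤ 1. Since G has at least one edge (e.g. 3–2), it is not an edgeless graph, so tw(G) ≥ 1. Hence tw(G) = 1 exactly.

Treewidth 1.
One optimal decomposition is:
Bags: B1 = {2, 3}  B2 = {1, 2}  B3 = {1, 4}  B4 = {4, 7}  B5 = {6, 7}  B6 = {5, 6}  B7 = {0, 5}  B8 = {0, 8}
Tree: B1–B2, B2–B3, B3–B4, B4–B5, B5–B6, B6–B7, B7–B8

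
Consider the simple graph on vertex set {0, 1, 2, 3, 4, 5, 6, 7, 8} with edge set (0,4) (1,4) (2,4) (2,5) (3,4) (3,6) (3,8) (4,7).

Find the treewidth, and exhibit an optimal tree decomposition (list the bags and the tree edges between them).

Every bag has size at most 2, so the width is 2 − 1 = 1 and tw(G) ≤ 1. Any graph with an edge has treewidth ≥ 1, and G has the edge 3–4. The upper and lower bounds meet at 1, so that is the treewidth.

Treewidth 1.
Bags: B1 = {3, 4}  B2 = {1, 4}  B3 = {2, 4}  B4 = {3, 8}  B5 = {4, 7}  B6 = {3, 6}  B7 = {2, 5}  B8 = {0, 4}
Tree: B1–B2, B1–B3, B1–B4, B2–B5, B4–B6, B3–B7, B2–B8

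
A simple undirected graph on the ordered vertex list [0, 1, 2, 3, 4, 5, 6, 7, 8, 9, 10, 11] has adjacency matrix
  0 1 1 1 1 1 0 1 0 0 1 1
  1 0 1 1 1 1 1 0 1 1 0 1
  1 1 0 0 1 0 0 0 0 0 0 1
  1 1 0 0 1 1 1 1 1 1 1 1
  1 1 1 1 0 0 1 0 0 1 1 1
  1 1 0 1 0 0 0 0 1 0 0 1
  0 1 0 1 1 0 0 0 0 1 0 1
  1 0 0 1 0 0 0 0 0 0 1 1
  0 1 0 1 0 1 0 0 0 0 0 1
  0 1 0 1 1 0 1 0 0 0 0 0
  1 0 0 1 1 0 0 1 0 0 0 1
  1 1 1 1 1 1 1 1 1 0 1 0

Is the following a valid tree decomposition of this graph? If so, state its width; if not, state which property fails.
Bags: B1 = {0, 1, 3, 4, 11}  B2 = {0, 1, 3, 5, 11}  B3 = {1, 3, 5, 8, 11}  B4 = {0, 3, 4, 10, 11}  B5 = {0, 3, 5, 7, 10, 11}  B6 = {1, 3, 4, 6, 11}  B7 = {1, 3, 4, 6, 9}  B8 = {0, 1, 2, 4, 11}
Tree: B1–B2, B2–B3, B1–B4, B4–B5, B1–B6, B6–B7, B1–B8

A tree decomposition must satisfy three properties: every vertex lies in some bag; for every edge, both endpoints lie together in some bag; and for every vertex, the bags containing it form a connected subtree. Here bags containing vertex 5 are not connected in the tree, so the decomposition is invalid.

No — bags containing vertex 5 are not connected in the tree.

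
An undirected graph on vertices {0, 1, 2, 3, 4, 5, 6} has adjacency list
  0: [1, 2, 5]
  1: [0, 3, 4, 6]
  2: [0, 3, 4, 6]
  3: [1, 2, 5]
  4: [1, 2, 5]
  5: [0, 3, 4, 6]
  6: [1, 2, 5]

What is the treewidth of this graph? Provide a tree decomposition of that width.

Treewidth 3.
One such decomposition:
Bags: B1 = {0, 1, 2, 5}  B2 = {1, 2, 3, 5}  B3 = {1, 2, 5, 6}  B4 = {1, 2, 4, 5}
Tree: B1–B2, B2–B3, B3–B4

The largest bag has 4 vertices, giving width 3; this decomposition certifies tw(G) ≤ 3. For the lower bound: the 4 vertex sets {0,5}, {1,3}, {2}, {6} are disjoint, each induces a connected subgraph, and every pair is joined by at least one edge of G. Contracting each set to a single vertex therefore yields K_{4} as a minor, and since treewidth is minor-monotone, tw(G) ≥ tw(K_{4}) = 3. The upper and lower bounds meet at 3, so that is the treewidth.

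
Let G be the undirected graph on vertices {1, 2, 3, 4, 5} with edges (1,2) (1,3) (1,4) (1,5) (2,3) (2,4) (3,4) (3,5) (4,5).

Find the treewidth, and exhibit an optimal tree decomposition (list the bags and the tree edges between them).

Each bag holds 4 vertices, so the decomposition has width 3, which upper-bounds the treewidth. Conversely, {1, 2, 3, 4} is a clique of size 4, and the vertices of any clique must share a bag in every tree decomposition; so some bag has ≥ 4 vertices and tw(G) ≥ 3. Therefore the treewidth is 3.

Treewidth 3.
One such decomposition:
Bags: B1 = {1, 2, 3, 4}  B2 = {1, 3, 4, 5}
Tree: B1–B2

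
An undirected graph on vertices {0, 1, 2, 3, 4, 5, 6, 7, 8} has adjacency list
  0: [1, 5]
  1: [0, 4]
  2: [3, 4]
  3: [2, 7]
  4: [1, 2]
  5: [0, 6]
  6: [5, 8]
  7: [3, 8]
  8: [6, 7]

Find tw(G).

A width-2 tree decomposition is:
Bags: B1 = {0, 5, 6}  B2 = {0, 1, 6}  B3 = {1, 4, 6}  B4 = {2, 4, 6}  B5 = {2, 3, 6}  B6 = {3, 6, 7}  B7 = {6, 7, 8}
Tree: B1–B2, B2–B3, B3–B4, B4–B5, B5–B6, B6–B7
Each bag holds 3 vertices, so the decomposition has width 2, which upper-bounds the treewidth. Since 6–5–0–1–4–2–3–7–8–6 is a cycle in G, G is not acyclic. Forests are exactly the graphs of treewidth ≤ 1, so tw(G) ≥ 2. Therefore the treewidth is 2.

2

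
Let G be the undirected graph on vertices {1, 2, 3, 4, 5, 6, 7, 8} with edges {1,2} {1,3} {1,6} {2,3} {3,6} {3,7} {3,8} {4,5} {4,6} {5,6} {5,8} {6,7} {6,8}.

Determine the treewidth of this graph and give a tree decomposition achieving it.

Treewidth 2.
One optimal decomposition is:
Bags: B1 = {5, 6, 8}  B2 = {3, 6, 8}  B3 = {1, 3, 6}  B4 = {1, 2, 3}  B5 = {3, 6, 7}  B6 = {4, 5, 6}
Tree: B1–B2, B2–B3, B3–B4, B2–B5, B1–B6

Each bag holds 3 vertices, so the decomposition has width 2, which upper-bounds the treewidth. Conversely, {1, 2, 3} is a clique of size 3, and the vertices of any clique must share a bag in every tree decomposition; so some bag has ≥ 3 vertices and tw(G) ≥ 2. Hence tw(G) = 2 exactly.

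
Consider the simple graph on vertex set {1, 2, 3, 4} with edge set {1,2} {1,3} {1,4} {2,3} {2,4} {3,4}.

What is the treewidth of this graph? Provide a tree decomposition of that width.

Treewidth 3.
One optimal decomposition is:
Bags: B1 = {1, 2, 3, 4}
Tree: (single bag)

With just one bag of size 4, the width is 4 − 1 = 3, so tw(G) ≤ 3. For the lower bound, the 4 vertices {1, 2, 3, 4} are pairwise adjacent, and any tree decomposition puts a clique entirely inside one bag — forcing width ≥ 3. Therefore the treewidth is 3.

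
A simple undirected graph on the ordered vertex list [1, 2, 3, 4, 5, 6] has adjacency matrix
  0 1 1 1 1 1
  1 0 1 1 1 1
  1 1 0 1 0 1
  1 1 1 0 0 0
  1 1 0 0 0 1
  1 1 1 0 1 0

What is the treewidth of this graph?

A width-3 tree decomposition is:
Bags: B1 = {1, 2, 5, 6}  B2 = {1, 2, 3, 6}  B3 = {1, 2, 3, 4}
Tree: B1–B2, B2–B3
The largest bag has 4 vertices, giving width 3; this decomposition certifies tw(G) ≤ 3. Conversely, {1, 2, 3, 4} is a clique of size 4, and the vertices of any clique must share a bag in every tree decomposition; so some bag has ≥ 4 vertices and tw(G) ≥ 3. Therefore the treewidth is 3.

3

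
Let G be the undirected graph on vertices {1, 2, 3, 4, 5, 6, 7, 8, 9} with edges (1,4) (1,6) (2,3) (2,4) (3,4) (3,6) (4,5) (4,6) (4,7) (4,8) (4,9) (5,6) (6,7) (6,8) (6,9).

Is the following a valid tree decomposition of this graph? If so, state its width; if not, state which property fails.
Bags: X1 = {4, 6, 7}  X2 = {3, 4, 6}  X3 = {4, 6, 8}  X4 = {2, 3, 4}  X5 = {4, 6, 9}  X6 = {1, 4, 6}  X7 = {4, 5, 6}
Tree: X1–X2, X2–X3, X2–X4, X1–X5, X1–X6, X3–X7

Yes; width 2.

Checking the three conditions: (i) the bags cover all of {1, 2, 3, 4, 5, 6, 7, 8, 9}; (ii) for each edge, some bag contains both endpoints; (iii) the bags containing any fixed vertex form a subtree. All hold, so the decomposition is valid with width 3 − 1 = 2.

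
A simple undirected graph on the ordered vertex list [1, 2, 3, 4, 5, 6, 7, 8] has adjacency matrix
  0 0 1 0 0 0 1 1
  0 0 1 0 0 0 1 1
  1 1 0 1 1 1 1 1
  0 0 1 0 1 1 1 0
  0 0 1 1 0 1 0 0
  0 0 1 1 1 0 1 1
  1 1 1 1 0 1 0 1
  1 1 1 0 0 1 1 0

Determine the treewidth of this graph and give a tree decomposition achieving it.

Treewidth 3.
One such decomposition:
Bags: B1 = {3, 6, 7, 8}  B2 = {1, 3, 7, 8}  B3 = {2, 3, 7, 8}  B4 = {3, 4, 6, 7}  B5 = {3, 4, 5, 6}
Tree: B1–B2, B1–B3, B1–B4, B4–B5

Every bag has size at most 4, so the width is 4 − 1 = 3 and tw(G) ≤ 3. On the other hand G contains the 4-clique {3, 4, 5, 6}. A clique must lie in a single bag of any decomposition, so no decomposition can have width below 3. Therefore the treewidth is 3.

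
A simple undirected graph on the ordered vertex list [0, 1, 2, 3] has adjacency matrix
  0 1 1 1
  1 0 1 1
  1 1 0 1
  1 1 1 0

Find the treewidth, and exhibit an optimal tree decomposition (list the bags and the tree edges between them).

Treewidth 3.
Bags: B1 = {0, 1, 2, 3}
Tree: (single bag)

With just one bag of size 4, the width is 4 − 1 = 3, so tw(G) ≤ 3. On the other hand G contains the 4-clique {0, 1, 2, 3}. A clique must lie in a single bag of any decomposition, so no decomposition can have width below 3. Combining the bounds, tw(G) = 3.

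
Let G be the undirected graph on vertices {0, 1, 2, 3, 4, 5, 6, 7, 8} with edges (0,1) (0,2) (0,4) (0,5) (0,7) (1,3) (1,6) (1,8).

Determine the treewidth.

A width-1 tree decomposition is:
Bags: B1 = {0, 1}  B2 = {0, 2}  B3 = {1, 6}  B4 = {0, 7}  B5 = {1, 8}  B6 = {1, 3}  B7 = {0, 4}  B8 = {0, 5}
Tree: B1–B2, B1–B3, B2–B4, B3–B5, B5–B6, B1–B7, B4–B8
Each bag holds 2 vertices, so the decomposition has width 1, which upper-bounds the treewidth. Since G has at least one edge (e.g. 0–1), it is not an edgeless graph, so tw(G) ≥ 1. Combining the bounds, tw(G) = 1.

1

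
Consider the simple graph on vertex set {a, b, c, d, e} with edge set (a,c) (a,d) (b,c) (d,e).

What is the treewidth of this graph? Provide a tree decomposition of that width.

Treewidth 1.
One optimal decomposition is:
Bags: B1 = {a, c}  B2 = {a, d}  B3 = {b, c}  B4 = {d, e}
Tree: B1–B2, B1–B3, B2–B4

The largest bag has 2 vertices, giving width 1; this decomposition certifies tw(G) ≤ 1. Any graph with an edge has treewidth ≥ 1, and G has the edge c–a. Hence tw(G) = 1 exactly.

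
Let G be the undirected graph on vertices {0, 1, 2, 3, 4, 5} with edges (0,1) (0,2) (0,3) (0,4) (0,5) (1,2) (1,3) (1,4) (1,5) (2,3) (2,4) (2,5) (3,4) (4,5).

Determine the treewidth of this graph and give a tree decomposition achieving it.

Each bag holds 5 vertices, so the decomposition has width 4, which upper-bounds the treewidth. On the other hand G contains the 5-clique {0, 1, 2, 3, 4}. A clique must lie in a single bag of any decomposition, so no decomposition can have width below 4. Combining the bounds, tw(G) = 4.

Treewidth 4.
One such decomposition:
Bags: B1 = {0, 1, 2, 4, 5}  B2 = {0, 1, 2, 3, 4}
Tree: B1–B2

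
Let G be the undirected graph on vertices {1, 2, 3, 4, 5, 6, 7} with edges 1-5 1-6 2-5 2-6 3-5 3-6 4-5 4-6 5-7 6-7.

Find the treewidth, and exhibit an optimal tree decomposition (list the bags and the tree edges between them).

Treewidth 2.
Bags: B1 = {5, 6, 7}  B2 = {1, 5, 6}  B3 = {3, 5, 6}  B4 = {4, 5, 6}  B5 = {2, 5, 6}
Tree: B1–B2, B2–B3, B3–B4, B4–B5

The largest bag has 3 vertices, giving width 2; this decomposition certifies tw(G) ≤ 2. Since 6–7–5–1–6 is a cycle in G, G is not acyclic. Forests are exactly the graphs of treewidth ≤ 1, so tw(G) ≥ 2. Hence tw(G) = 2 exactly.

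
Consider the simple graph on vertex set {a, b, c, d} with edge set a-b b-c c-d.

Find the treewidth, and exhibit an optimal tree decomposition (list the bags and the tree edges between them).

Every bag has size at most 2, so the width is 2 − 1 = 1 and tw(G) ≤ 1. Any graph with an edge has treewidth ≥ 1, and G has the edge c–b. Hence tw(G) = 1 exactly.

Treewidth 1.
Bags: B1 = {b, c}  B2 = {c, d}  B3 = {a, b}
Tree: B1–B2, B1–B3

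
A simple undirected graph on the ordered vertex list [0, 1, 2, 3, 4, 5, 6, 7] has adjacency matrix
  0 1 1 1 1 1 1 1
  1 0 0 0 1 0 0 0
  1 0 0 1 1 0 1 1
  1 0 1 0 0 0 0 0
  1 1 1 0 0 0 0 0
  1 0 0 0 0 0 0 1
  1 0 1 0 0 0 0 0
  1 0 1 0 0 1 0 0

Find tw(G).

A width-2 tree decomposition is:
Bags: B1 = {0, 2, 7}  B2 = {0, 2, 6}  B3 = {0, 5, 7}  B4 = {0, 2, 3}  B5 = {0, 2, 4}  B6 = {0, 1, 4}
Tree: B1–B2, B1–B3, B1–B4, B4–B5, B5–B6
Every bag has size at most 3, so the width is 3 − 1 = 2 and tw(G) ≤ 2. On the other hand G contains the 3-clique {0, 1, 4}. A clique must lie in a single bag of any decomposition, so no decomposition can have width below 2. Hence tw(G) = 2 exactly.

2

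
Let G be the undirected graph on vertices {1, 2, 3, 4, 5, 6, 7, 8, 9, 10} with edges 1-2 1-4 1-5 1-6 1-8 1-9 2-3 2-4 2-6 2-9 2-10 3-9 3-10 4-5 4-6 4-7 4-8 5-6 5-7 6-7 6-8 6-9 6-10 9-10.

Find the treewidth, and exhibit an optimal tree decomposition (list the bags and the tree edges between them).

The largest bag has 4 vertices, giving width 3; this decomposition certifies tw(G) ≤ 3. For the lower bound, the 4 vertices {2, 3, 9, 10} are pairwise adjacent, and any tree decomposition puts a clique entirely inside one bag — forcing width ≥ 3. The upper and lower bounds meet at 3, so that is the treewidth.

Treewidth 3.
One such decomposition:
Bags: B1 = {1, 2, 4, 6}  B2 = {1, 4, 6, 8}  B3 = {1, 2, 6, 9}  B4 = {2, 6, 9, 10}  B5 = {2, 3, 9, 10}  B6 = {1, 4, 5, 6}  B7 = {4, 5, 6, 7}
Tree: B1–B2, B1–B3, B3–B4, B4–B5, B1–B6, B6–B7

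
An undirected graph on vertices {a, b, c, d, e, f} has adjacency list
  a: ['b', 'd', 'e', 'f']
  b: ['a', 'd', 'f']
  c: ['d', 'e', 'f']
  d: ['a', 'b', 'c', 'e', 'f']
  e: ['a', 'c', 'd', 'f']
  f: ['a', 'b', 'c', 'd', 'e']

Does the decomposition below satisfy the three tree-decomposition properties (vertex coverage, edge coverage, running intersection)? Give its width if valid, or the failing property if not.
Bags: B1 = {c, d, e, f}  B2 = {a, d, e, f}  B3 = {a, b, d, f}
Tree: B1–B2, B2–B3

Yes; width 3.

Every vertex of G appears in some bag (union = {a, b, c, d, e, f}); every edge is covered by a bag; and for each vertex v the set of bags containing v is connected in the bag tree. The decomposition is therefore valid. The largest bag has 4 vertices, so the width is 3.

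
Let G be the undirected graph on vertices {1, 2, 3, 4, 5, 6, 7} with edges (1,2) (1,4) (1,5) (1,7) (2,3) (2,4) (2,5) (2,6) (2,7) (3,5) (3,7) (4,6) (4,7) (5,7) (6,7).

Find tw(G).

3

A width-3 tree decomposition is:
Bags: B1 = {1, 2, 4, 7}  B2 = {1, 2, 5, 7}  B3 = {2, 3, 5, 7}  B4 = {2, 4, 6, 7}
Tree: B1–B2, B2–B3, B1–B4
The largest bag has 4 vertices, giving width 3; this decomposition certifies tw(G) ≤ 3. For the lower bound, the 4 vertices {1, 2, 4, 7} are pairwise adjacent, and any tree decomposition puts a clique entirely inside one bag — forcing width ≥ 3. The upper and lower bounds meet at 3, so that is the treewidth.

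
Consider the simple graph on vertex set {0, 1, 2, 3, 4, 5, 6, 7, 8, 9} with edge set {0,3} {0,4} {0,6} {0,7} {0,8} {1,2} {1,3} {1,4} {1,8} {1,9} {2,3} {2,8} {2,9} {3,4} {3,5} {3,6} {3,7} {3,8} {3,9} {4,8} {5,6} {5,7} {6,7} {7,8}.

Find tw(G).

3

A width-3 tree decomposition is:
Bags: B1 = {0, 3, 4, 8}  B2 = {0, 3, 7, 8}  B3 = {1, 3, 4, 8}  B4 = {0, 3, 6, 7}  B5 = {1, 2, 3, 8}  B6 = {1, 2, 3, 9}  B7 = {3, 5, 6, 7}
Tree: B1–B2, B1–B3, B2–B4, B3–B5, B5–B6, B4–B7
Every bag has size at most 4, so the width is 4 − 1 = 3 and tw(G) ≤ 3. For the lower bound, the 4 vertices {0, 3, 4, 8} are pairwise adjacent, and any tree decomposition puts a clique entirely inside one bag — forcing width ≥ 3. Therefore the treewidth is 3.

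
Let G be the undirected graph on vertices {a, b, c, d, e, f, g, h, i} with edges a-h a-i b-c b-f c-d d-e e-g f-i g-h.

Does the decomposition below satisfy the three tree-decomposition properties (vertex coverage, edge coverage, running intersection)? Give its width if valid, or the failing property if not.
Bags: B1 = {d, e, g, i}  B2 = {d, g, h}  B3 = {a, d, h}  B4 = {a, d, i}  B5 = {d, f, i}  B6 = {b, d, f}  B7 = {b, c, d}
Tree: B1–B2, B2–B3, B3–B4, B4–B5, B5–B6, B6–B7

A tree decomposition must satisfy three properties: every vertex lies in some bag; for every edge, both endpoints lie together in some bag; and for every vertex, the bags containing it form a connected subtree. Here bags containing vertex i are not connected in the tree, so the decomposition is invalid.

No — bags containing vertex i are not connected in the tree.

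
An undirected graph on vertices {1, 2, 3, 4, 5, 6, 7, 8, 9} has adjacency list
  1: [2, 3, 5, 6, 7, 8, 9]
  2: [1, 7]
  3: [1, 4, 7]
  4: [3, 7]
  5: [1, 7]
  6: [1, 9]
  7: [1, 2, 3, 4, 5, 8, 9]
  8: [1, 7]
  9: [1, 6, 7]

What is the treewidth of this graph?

A width-2 tree decomposition is:
Bags: B1 = {1, 7, 9}  B2 = {1, 2, 7}  B3 = {1, 6, 9}  B4 = {1, 7, 8}  B5 = {1, 3, 7}  B6 = {3, 4, 7}  B7 = {1, 5, 7}
Tree: B1–B2, B1–B3, B2–B4, B1–B5, B5–B6, B4–B7
The largest bag has 3 vertices, giving width 2; this decomposition certifies tw(G) ≤ 2. Conversely, {1, 6, 9} is a clique of size 3, and the vertices of any clique must share a bag in every tree decomposition; so some bag has ≥ 3 vertices and tw(G) ≥ 2. Therefore the treewidth is 2.

2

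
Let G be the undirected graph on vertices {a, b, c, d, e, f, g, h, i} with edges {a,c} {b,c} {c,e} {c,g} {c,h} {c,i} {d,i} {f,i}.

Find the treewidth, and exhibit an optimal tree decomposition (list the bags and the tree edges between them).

The largest bag has 2 vertices, giving width 1; this decomposition certifies tw(G) ≤ 1. Since G has at least one edge (e.g. i–c), it is not an edgeless graph, so tw(G) ≥ 1. Hence tw(G) = 1 exactly.

Treewidth 1.
One such decomposition:
Bags: B1 = {c, i}  B2 = {a, c}  B3 = {c, h}  B4 = {b, c}  B5 = {c, e}  B6 = {c, g}  B7 = {f, i}  B8 = {d, i}
Tree: B1–B2, B1–B3, B2–B4, B4–B5, B3–B6, B1–B7, B1–B8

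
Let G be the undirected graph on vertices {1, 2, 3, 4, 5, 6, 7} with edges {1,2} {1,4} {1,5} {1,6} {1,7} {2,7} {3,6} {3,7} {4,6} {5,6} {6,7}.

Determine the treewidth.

2

A width-2 tree decomposition is:
Bags: B1 = {1, 6, 7}  B2 = {1, 4, 6}  B3 = {1, 5, 6}  B4 = {1, 2, 7}  B5 = {3, 6, 7}
Tree: B1–B2, B2–B3, B1–B4, B1–B5
The largest bag has 3 vertices, giving width 2; this decomposition certifies tw(G) ≤ 2. For the lower bound, the 3 vertices {1, 2, 7} are pairwise adjacent, and any tree decomposition puts a clique entirely inside one bag — forcing width ≥ 2. Therefore the treewidth is 2.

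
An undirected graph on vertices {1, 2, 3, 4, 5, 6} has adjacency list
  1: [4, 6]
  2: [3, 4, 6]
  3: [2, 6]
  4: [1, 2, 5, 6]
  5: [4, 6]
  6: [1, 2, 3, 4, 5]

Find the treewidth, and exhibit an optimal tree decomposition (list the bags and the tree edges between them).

Treewidth 2.
One such decomposition:
Bags: B1 = {1, 4, 6}  B2 = {2, 4, 6}  B3 = {4, 5, 6}  B4 = {2, 3, 6}
Tree: B1–B2, B1–B3, B2–B4

The largest bag has 3 vertices, giving width 2; this decomposition certifies tw(G) ≤ 2. Conversely, {2, 3, 6} is a clique of size 3, and the vertices of any clique must share a bag in every tree decomposition; so some bag has ≥ 3 vertices and tw(G) ≥ 2. The upper and lower bounds meet at 2, so that is the treewidth.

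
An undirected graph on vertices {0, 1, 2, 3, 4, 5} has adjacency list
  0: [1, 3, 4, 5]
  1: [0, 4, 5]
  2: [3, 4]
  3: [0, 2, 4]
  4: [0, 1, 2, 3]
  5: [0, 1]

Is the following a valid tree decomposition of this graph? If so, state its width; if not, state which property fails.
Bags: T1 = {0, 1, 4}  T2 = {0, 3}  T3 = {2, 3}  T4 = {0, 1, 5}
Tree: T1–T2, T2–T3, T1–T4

No — edge (4,3) lies in no bag.

A tree decomposition must satisfy three properties: every vertex lies in some bag; for every edge, both endpoints lie together in some bag; and for every vertex, the bags containing it form a connected subtree. Here edge (4,3) lies in no bag, so the decomposition is invalid.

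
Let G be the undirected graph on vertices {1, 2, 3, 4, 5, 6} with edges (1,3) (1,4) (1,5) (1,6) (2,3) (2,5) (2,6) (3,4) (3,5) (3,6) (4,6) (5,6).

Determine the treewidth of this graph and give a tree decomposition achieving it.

Each bag holds 4 vertices, so the decomposition has width 3, which upper-bounds the treewidth. For the lower bound, the 4 vertices {1, 3, 4, 6} are pairwise adjacent, and any tree decomposition puts a clique entirely inside one bag — forcing width ≥ 3. The upper and lower bounds meet at 3, so that is the treewidth.

Treewidth 3.
Bags: B1 = {1, 3, 5, 6}  B2 = {2, 3, 5, 6}  B3 = {1, 3, 4, 6}
Tree: B1–B2, B1–B3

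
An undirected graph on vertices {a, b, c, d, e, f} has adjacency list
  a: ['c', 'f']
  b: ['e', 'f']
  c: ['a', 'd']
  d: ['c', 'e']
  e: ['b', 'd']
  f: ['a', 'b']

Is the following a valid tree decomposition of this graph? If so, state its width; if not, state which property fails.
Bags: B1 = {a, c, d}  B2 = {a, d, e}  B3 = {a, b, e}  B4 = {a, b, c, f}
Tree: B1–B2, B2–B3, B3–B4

A tree decomposition must satisfy three properties: every vertex lies in some bag; for every edge, both endpoints lie together in some bag; and for every vertex, the bags containing it form a connected subtree. Here bags containing vertex c are not connected in the tree, so the decomposition is invalid.

No — bags containing vertex c are not connected in the tree.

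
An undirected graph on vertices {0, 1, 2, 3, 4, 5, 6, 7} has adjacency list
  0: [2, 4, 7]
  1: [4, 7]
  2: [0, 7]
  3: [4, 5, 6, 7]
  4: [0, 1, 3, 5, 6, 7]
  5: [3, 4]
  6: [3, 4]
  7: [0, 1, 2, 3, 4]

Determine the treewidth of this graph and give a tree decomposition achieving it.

Treewidth 2.
One optimal decomposition is:
Bags: B1 = {3, 4, 6}  B2 = {3, 4, 7}  B3 = {3, 4, 5}  B4 = {0, 4, 7}  B5 = {1, 4, 7}  B6 = {0, 2, 7}
Tree: B1–B2, B2–B3, B2–B4, B4–B5, B4–B6

The largest bag has 3 vertices, giving width 2; this decomposition certifies tw(G) ≤ 2. Conversely, {0, 2, 7} is a clique of size 3, and the vertices of any clique must share a bag in every tree decomposition; so some bag has ≥ 3 vertices and tw(G) ≥ 2. Hence tw(G) = 2 exactly.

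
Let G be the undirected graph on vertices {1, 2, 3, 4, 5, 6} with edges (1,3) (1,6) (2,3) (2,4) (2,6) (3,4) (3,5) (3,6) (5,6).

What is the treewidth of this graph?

2

A width-2 tree decomposition is:
Bags: B1 = {1, 3, 6}  B2 = {3, 5, 6}  B3 = {2, 3, 6}  B4 = {2, 3, 4}
Tree: B1–B2, B2–B3, B3–B4
The largest bag has 3 vertices, giving width 2; this decomposition certifies tw(G) ≤ 2. For the lower bound, the 3 vertices {2, 3, 4} are pairwise adjacent, and any tree decomposition puts a clique entirely inside one bag — forcing width ≥ 2. The upper and lower bounds meet at 2, so that is the treewidth.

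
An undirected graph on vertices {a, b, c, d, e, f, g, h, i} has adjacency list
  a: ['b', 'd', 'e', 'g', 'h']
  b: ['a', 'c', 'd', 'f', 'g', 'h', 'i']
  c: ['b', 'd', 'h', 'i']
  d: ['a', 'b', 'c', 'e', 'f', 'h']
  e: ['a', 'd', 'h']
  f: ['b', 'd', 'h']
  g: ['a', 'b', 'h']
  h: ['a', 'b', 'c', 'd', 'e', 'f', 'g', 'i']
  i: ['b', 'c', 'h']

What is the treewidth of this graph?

A width-3 tree decomposition is:
Bags: B1 = {b, d, f, h}  B2 = {b, c, d, h}  B3 = {a, b, d, h}  B4 = {a, b, g, h}  B5 = {a, d, e, h}  B6 = {b, c, h, i}
Tree: B1–B2, B2–B3, B3–B4, B3–B5, B2–B6
Every bag has size at most 4, so the width is 4 − 1 = 3 and tw(G) ≤ 3. Conversely, {a, d, e, h} is a clique of size 4, and the vertices of any clique must share a bag in every tree decomposition; so some bag has ≥ 4 vertices and tw(G) ≥ 3. Hence tw(G) = 3 exactly.

3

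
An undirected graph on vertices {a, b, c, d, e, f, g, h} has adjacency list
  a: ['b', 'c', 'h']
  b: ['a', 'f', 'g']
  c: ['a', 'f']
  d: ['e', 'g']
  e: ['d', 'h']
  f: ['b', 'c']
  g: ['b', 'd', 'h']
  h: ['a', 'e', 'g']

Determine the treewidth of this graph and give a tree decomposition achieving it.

Treewidth 2.
One optimal decomposition is:
Bags: B1 = {a, c, f}  B2 = {a, b, f}  B3 = {a, b, h}  B4 = {b, g, h}  B5 = {e, g, h}  B6 = {d, e, g}
Tree: B1–B2, B2–B3, B3–B4, B4–B5, B5–B6

The largest bag has 3 vertices, giving width 2; this decomposition certifies tw(G) ≤ 2. For the lower bound, G contains the cycle c–f–b–a–c, so G is not a forest; only forests have treewidth ≤ 1, hence tw(G) ≥ 2. Therefore the treewidth is 2.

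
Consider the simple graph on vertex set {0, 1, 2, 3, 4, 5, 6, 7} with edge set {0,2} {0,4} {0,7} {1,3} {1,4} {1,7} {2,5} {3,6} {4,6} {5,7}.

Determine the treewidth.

2

A width-2 tree decomposition is:
Bags: B1 = {2, 5, 7}  B2 = {0, 2, 7}  B3 = {0, 1, 7}  B4 = {0, 1, 4}  B5 = {1, 3, 4}  B6 = {3, 4, 6}
Tree: B1–B2, B2–B3, B3–B4, B4–B5, B5–B6
The largest bag has 3 vertices, giving width 2; this decomposition certifies tw(G) ≤ 2. Since 5–2–0–7–5 is a cycle in G, G is not acyclic. Forests are exactly the graphs of treewidth ≤ 1, so tw(G) ≥ 2. Hence tw(G) = 2 exactly.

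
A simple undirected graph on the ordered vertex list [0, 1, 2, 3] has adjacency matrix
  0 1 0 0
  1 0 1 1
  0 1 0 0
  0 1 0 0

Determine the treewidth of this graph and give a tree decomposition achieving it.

The largest bag has 2 vertices, giving width 1; this decomposition certifies tw(G) ≤ 1. Since G has at least one edge (e.g. 2–1), it is not an edgeless graph, so tw(G) ≥ 1. Hence tw(G) = 1 exactly.

Treewidth 1.
Bags: B1 = {1, 2}  B2 = {1, 3}  B3 = {0, 1}
Tree: B1–B2, B2–B3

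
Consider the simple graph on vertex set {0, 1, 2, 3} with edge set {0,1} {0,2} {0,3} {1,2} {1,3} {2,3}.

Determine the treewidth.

A width-3 tree decomposition is:
Bags: B1 = {0, 1, 2, 3}
Tree: (single bag)
A single bag containing all 4 vertices is trivially a valid decomposition of width 3. Conversely, {0, 1, 2, 3} is a clique of size 4, and the vertices of any clique must share a bag in every tree decomposition; so some bag has ≥ 4 vertices and tw(G) ≥ 3. Hence tw(G) = 3 exactly.

3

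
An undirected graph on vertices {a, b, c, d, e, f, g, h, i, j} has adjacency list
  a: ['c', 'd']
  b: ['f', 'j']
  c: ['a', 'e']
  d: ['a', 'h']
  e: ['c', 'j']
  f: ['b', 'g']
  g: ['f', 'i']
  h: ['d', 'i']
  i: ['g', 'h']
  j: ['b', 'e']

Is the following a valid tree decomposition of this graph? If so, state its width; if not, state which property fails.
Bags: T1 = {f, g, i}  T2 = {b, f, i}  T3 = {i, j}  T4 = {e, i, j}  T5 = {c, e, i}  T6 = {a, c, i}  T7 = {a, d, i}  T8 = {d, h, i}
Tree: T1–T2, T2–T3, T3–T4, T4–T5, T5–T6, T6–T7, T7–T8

A tree decomposition must satisfy three properties: every vertex lies in some bag; for every edge, both endpoints lie together in some bag; and for every vertex, the bags containing it form a connected subtree. Here edge (b,j) lies in no bag, so the decomposition is invalid.

No — edge (b,j) lies in no bag.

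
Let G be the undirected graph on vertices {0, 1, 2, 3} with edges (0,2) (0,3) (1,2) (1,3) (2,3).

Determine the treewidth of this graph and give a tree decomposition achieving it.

The largest bag has 3 vertices, giving width 2; this decomposition certifies tw(G) ≤ 2. Conversely, {0, 2, 3} is a clique of size 3, and the vertices of any clique must share a bag in every tree decomposition; so some bag has ≥ 3 vertices and tw(G) ≥ 2. Therefore the treewidth is 2.

Treewidth 2.
Bags: B1 = {0, 2, 3}  B2 = {1, 2, 3}
Tree: B1–B2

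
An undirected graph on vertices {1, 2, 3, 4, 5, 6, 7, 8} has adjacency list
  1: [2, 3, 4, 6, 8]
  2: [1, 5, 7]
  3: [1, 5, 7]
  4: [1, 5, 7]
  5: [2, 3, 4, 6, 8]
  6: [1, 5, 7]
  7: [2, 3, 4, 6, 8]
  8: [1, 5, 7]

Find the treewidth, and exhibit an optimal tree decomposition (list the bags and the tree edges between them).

Every bag has size at most 4, so the width is 4 − 1 = 3 and tw(G) ≤ 3. For the lower bound: the 4 vertex sets {7,8}, {1,3}, {5}, {6} are disjoint, each induces a connected subgraph, and every pair is joined by at least one edge of G. Contracting each set to a single vertex therefore yields K_{4} as a minor, and since treewidth is minor-monotone, tw(G) ≥ tw(K_{4}) = 3. Therefore the treewidth is 3.

Treewidth 3.
One such decomposition:
Bags: B1 = {1, 5, 7, 8}  B2 = {1, 3, 5, 7}  B3 = {1, 5, 6, 7}  B4 = {1, 4, 5, 7}  B5 = {1, 2, 5, 7}
Tree: B1–B2, B2–B3, B3–B4, B4–B5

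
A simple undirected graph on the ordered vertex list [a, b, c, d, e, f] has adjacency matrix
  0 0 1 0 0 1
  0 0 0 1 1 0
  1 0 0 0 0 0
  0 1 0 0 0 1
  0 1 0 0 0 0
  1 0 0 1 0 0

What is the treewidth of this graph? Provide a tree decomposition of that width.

Treewidth 1.
One optimal decomposition is:
Bags: B1 = {b, e}  B2 = {b, d}  B3 = {d, f}  B4 = {a, f}  B5 = {a, c}
Tree: B1–B2, B2–B3, B3–B4, B4–B5

Every bag has size at most 2, so the width is 2 − 1 = 1 and tw(G) ≤ 1. Since G has at least one edge (e.g. e–b), it is not an edgeless graph, so tw(G) ≥ 1. Combining the bounds, tw(G) = 1.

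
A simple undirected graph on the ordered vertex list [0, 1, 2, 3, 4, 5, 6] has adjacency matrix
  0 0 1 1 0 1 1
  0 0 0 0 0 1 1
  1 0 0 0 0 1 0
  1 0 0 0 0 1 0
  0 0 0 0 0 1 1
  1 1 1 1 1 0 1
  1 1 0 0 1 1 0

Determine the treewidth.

A width-2 tree decomposition is:
Bags: B1 = {0, 5, 6}  B2 = {4, 5, 6}  B3 = {0, 2, 5}  B4 = {1, 5, 6}  B5 = {0, 3, 5}
Tree: B1–B2, B1–B3, B1–B4, B1–B5
The largest bag has 3 vertices, giving width 2; this decomposition certifies tw(G) ≤ 2. On the other hand G contains the 3-clique {0, 2, 5}. A clique must lie in a single bag of any decomposition, so no decomposition can have width below 2. Hence tw(G) = 2 exactly.

2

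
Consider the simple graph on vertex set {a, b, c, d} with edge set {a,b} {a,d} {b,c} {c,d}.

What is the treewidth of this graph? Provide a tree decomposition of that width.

The largest bag has 3 vertices, giving width 2; this decomposition certifies tw(G) ≤ 2. Since d–a–b–c–d is a cycle in G, G is not acyclic. Forests are exactly the graphs of treewidth ≤ 1, so tw(G) ≥ 2. Hence tw(G) = 2 exactly.

Treewidth 2.
Bags: B1 = {a, b, d}  B2 = {b, c, d}
Tree: B1–B2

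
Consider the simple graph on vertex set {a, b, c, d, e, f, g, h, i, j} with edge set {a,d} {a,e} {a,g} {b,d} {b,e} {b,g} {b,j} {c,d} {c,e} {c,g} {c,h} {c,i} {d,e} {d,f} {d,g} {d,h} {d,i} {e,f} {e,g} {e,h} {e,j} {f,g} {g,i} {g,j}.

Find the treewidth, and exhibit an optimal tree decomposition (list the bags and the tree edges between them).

Treewidth 3.
One such decomposition:
Bags: B1 = {a, d, e, g}  B2 = {d, e, f, g}  B3 = {c, d, e, g}  B4 = {b, d, e, g}  B5 = {c, d, g, i}  B6 = {c, d, e, h}  B7 = {b, e, g, j}
Tree: B1–B2, B2–B3, B3–B4, B3–B5, B3–B6, B4–B7

The largest bag has 4 vertices, giving width 3; this decomposition certifies tw(G) ≤ 3. For the lower bound, the 4 vertices {d, e, f, g} are pairwise adjacent, and any tree decomposition puts a clique entirely inside one bag — forcing width ≥ 3. Hence tw(G) = 3 exactly.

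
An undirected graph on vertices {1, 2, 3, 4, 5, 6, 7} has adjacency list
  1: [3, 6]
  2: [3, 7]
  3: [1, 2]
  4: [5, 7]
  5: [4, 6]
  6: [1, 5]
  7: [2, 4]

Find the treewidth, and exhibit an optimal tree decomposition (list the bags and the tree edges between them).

Treewidth 2.
One optimal decomposition is:
Bags: B1 = {1, 5, 6}  B2 = {1, 4, 5}  B3 = {1, 4, 7}  B4 = {1, 2, 7}  B5 = {1, 2, 3}
Tree: B1–B2, B2–B3, B3–B4, B4–B5

The largest bag has 3 vertices, giving width 2; this decomposition certifies tw(G) ≤ 2. Since 1–6–5–4–7–2–3–1 is a cycle in G, G is not acyclic. Forests are exactly the graphs of treewidth ≤ 1, so tw(G) ≥ 2. Combining the bounds, tw(G) = 2.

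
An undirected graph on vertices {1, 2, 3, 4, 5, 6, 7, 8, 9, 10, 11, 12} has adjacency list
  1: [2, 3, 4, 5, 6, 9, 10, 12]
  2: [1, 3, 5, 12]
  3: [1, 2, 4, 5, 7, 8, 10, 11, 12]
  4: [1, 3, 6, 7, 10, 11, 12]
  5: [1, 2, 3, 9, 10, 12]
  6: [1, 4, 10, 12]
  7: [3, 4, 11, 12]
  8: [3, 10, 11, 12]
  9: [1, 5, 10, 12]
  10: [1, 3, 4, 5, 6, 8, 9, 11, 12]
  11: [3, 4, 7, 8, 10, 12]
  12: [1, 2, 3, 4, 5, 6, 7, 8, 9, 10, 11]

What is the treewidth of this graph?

A width-4 tree decomposition is:
Bags: B1 = {1, 3, 4, 10, 12}  B2 = {3, 4, 10, 11, 12}  B3 = {1, 3, 5, 10, 12}  B4 = {3, 8, 10, 11, 12}  B5 = {3, 4, 7, 11, 12}  B6 = {1, 2, 3, 5, 12}  B7 = {1, 5, 9, 10, 12}  B8 = {1, 4, 6, 10, 12}
Tree: B1–B2, B1–B3, B2–B4, B2–B5, B3–B6, B3–B7, B1–B8
Every bag has size at most 5, so the width is 5 − 1 = 4 and tw(G) ≤ 4. For the lower bound, the 5 vertices {1, 5, 9, 10, 12} are pairwise adjacent, and any tree decomposition puts a clique entirely inside one bag — forcing width ≥ 4. The upper and lower bounds meet at 4, so that is the treewidth.

4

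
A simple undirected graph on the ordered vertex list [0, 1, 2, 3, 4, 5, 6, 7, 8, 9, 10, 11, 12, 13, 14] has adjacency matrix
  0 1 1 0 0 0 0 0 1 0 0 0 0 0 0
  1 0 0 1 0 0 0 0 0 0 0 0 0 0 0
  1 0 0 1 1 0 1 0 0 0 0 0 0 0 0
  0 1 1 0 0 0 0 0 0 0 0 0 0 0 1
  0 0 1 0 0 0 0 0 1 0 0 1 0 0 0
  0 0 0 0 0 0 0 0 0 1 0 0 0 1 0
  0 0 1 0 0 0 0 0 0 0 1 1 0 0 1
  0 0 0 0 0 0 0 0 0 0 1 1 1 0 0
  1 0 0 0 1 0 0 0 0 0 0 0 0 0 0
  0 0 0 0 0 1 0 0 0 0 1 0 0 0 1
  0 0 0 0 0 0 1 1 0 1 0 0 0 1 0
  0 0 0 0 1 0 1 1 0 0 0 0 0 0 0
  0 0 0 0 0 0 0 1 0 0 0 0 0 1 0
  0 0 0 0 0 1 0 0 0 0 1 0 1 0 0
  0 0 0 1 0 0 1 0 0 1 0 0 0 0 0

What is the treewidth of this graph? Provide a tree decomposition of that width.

Treewidth 3.
One such decomposition:
Bags: B1 = {0, 1, 3, 8}  B2 = {0, 2, 3, 8}  B3 = {2, 3, 4, 8}  B4 = {2, 3, 4, 14}  B5 = {2, 4, 6, 14}  B6 = {4, 6, 11, 14}  B7 = {6, 9, 11, 14}  B8 = {6, 9, 10, 11}  B9 = {7, 9, 10, 11}  B10 = {5, 7, 9, 10}  B11 = {5, 7, 10, 13}  B12 = {5, 7, 12, 13}
Tree: B1–B2, B2–B3, B3–B4, B4–B5, B5–B6, B6–B7, B7–B8, B8–B9, B9–B10, B10–B11, B11–B12

The largest bag has 4 vertices, giving width 3; this decomposition certifies tw(G) ≤ 3. For the lower bound: the 4 vertex sets {0,1,8}, {3}, {2}, {4,6,11,14} are disjoint, each induces a connected subgraph, and every pair is joined by at least one edge of G. Contracting each set to a single vertex therefore yields K_{4} as a minor, and since treewidth is minor-monotone, tw(G) ≥ tw(K_{4}) = 3. The upper and lower bounds meet at 3, so that is the treewidth.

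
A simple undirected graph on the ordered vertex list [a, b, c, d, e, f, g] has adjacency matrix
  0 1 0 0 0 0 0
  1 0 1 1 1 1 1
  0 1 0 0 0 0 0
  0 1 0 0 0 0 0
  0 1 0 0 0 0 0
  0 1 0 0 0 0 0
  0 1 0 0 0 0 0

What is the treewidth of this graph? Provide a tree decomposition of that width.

Treewidth 1.
Bags: B1 = {b, c}  B2 = {b, d}  B3 = {b, g}  B4 = {b, f}  B5 = {a, b}  B6 = {b, e}
Tree: B1–B2, B1–B3, B3–B4, B4–B5, B3–B6

Each bag holds 2 vertices, so the decomposition has width 1, which upper-bounds the treewidth. G has an edge, so its treewidth is at least 1. Hence tw(G) = 1 exactly.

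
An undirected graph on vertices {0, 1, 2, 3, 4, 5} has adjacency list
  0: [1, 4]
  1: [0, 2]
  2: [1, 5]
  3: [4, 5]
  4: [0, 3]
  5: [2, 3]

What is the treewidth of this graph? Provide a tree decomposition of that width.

Treewidth 2.
One such decomposition:
Bags: B1 = {3, 4, 5}  B2 = {0, 4, 5}  B3 = {0, 1, 5}  B4 = {1, 2, 5}
Tree: B1–B2, B2–B3, B3–B4

Every bag has size at most 3, so the width is 3 − 1 = 2 and tw(G) ≤ 2. For the lower bound, G contains the cycle 5–3–4–0–1–2–5, so G is not a forest; only forests have treewidth ≤ 1, hence tw(G) ≥ 2. Therefore the treewidth is 2.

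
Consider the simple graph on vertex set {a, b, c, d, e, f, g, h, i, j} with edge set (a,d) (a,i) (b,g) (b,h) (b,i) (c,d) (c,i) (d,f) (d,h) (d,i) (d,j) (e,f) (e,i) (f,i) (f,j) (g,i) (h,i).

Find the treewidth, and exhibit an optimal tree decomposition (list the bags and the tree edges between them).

Each bag holds 3 vertices, so the decomposition has width 2, which upper-bounds the treewidth. For the lower bound, the 3 vertices {d, f, j} are pairwise adjacent, and any tree decomposition puts a clique entirely inside one bag — forcing width ≥ 2. Combining the bounds, tw(G) = 2.

Treewidth 2.
One such decomposition:
Bags: B1 = {d, f, i}  B2 = {c, d, i}  B3 = {d, h, i}  B4 = {a, d, i}  B5 = {b, h, i}  B6 = {e, f, i}  B7 = {d, f, j}  B8 = {b, g, i}
Tree: B1–B2, B2–B3, B2–B4, B3–B5, B1–B6, B1–B7, B5–B8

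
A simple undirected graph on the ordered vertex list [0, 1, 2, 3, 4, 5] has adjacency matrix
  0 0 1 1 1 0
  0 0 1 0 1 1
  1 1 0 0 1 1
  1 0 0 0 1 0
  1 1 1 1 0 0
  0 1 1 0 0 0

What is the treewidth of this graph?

2

A width-2 tree decomposition is:
Bags: B1 = {1, 2, 4}  B2 = {1, 2, 5}  B3 = {0, 2, 4}  B4 = {0, 3, 4}
Tree: B1–B2, B1–B3, B3–B4
Each bag holds 3 vertices, so the decomposition has width 2, which upper-bounds the treewidth. On the other hand G contains the 3-clique {0, 2, 4}. A clique must lie in a single bag of any decomposition, so no decomposition can have width below 2. Hence tw(G) = 2 exactly.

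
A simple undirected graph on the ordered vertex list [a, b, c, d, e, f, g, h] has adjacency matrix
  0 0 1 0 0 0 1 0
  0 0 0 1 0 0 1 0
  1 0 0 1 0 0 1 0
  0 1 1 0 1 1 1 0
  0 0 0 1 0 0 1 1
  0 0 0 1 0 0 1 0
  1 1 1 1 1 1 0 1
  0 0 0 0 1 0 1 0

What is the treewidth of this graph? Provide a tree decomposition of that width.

Treewidth 2.
One optimal decomposition is:
Bags: B1 = {e, g, h}  B2 = {d, e, g}  B3 = {c, d, g}  B4 = {b, d, g}  B5 = {a, c, g}  B6 = {d, f, g}
Tree: B1–B2, B2–B3, B3–B4, B3–B5, B2–B6

The largest bag has 3 vertices, giving width 2; this decomposition certifies tw(G) ≤ 2. On the other hand G contains the 3-clique {d, e, g}. A clique must lie in a single bag of any decomposition, so no decomposition can have width below 2. The upper and lower bounds meet at 2, so that is the treewidth.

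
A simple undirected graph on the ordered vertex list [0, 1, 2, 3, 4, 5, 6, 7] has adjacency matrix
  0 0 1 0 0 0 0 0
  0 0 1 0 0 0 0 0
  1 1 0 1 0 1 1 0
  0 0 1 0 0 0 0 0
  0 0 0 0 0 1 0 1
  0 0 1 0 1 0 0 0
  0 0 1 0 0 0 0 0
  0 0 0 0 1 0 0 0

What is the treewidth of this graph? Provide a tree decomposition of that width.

Treewidth 1.
One optimal decomposition is:
Bags: B1 = {2, 5}  B2 = {2, 6}  B3 = {0, 2}  B4 = {1, 2}  B5 = {4, 5}  B6 = {2, 3}  B7 = {4, 7}
Tree: B1–B2, B2–B3, B1–B4, B1–B5, B1–B6, B5–B7

The largest bag has 2 vertices, giving width 1; this decomposition certifies tw(G) ≤ 1. Since G has at least one edge (e.g. 2–5), it is not an edgeless graph, so tw(G) ≥ 1. The upper and lower bounds meet at 1, so that is the treewidth.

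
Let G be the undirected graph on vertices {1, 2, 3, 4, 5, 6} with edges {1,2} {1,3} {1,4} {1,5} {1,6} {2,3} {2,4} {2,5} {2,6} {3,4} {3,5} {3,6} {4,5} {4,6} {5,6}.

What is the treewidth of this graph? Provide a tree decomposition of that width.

A single bag containing all 6 vertices is trivially a valid decomposition of width 5. On the other hand G contains the 6-clique {1, 2, 3, 4, 5, 6}. A clique must lie in a single bag of any decomposition, so no decomposition can have width below 5. The upper and lower bounds meet at 5, so that is the treewidth.

Treewidth 5.
One optimal decomposition is:
Bags: B1 = {1, 2, 3, 4, 5, 6}
Tree: (single bag)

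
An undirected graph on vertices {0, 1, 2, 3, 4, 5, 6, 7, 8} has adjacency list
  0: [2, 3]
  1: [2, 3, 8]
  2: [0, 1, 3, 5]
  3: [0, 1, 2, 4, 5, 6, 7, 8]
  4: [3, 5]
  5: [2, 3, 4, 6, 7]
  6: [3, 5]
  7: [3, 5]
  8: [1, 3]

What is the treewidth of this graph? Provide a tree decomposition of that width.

Every bag has size at most 3, so the width is 3 − 1 = 2 and tw(G) ≤ 2. Conversely, {0, 2, 3} is a clique of size 3, and the vertices of any clique must share a bag in every tree decomposition; so some bag has ≥ 3 vertices and tw(G) ≥ 2. Therefore the treewidth is 2.

Treewidth 2.
One optimal decomposition is:
Bags: B1 = {3, 5, 7}  B2 = {2, 3, 5}  B3 = {3, 4, 5}  B4 = {0, 2, 3}  B5 = {1, 2, 3}  B6 = {1, 3, 8}  B7 = {3, 5, 6}
Tree: B1–B2, B2–B3, B2–B4, B4–B5, B5–B6, B2–B7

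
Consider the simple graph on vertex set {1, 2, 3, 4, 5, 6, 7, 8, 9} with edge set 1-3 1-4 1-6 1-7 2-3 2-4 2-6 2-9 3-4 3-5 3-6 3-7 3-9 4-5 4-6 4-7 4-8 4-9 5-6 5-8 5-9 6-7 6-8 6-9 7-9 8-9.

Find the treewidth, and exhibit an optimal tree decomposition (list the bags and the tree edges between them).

Treewidth 4.
One optimal decomposition is:
Bags: B1 = {2, 3, 4, 6, 9}  B2 = {3, 4, 6, 7, 9}  B3 = {3, 4, 5, 6, 9}  B4 = {4, 5, 6, 8, 9}  B5 = {1, 3, 4, 6, 7}
Tree: B1–B2, B1–B3, B3–B4, B2–B5

Every bag has size at most 5, so the width is 5 − 1 = 4 and tw(G) ≤ 4. For the lower bound, the 5 vertices {4, 5, 6, 8, 9} are pairwise adjacent, and any tree decomposition puts a clique entirely inside one bag — forcing width ≥ 4. Hence tw(G) = 4 exactly.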